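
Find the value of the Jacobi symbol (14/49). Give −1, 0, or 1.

Pull out 2: since 49 ≡ 1 (mod 8), (2/49) = +1.
Reciprocity: 7 ≡ 3 and 49 ≡ 1 (mod 4), so (7/49) = +(49/7).
Reduce top mod 7: now compute (0/7).
Top reduces to 0: gcd > 1, so the symbol is 0.

0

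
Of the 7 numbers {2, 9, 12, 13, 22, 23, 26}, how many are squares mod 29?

4

(2/29) = -1 → non-residue.
(9/29) = +1 → QR.
(12/29) = -1 → non-residue.
(13/29) = +1 → QR.
(22/29) = +1 → QR.
(23/29) = +1 → QR.
(26/29) = -1 → non-residue.
Total quadratic residues among the 7: 4.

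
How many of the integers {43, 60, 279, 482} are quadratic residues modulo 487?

(43/487) = -1 → non-residue.
(60/487) = +1 → QR.
(279/487) = +1 → QR.
(482/487) = +1 → QR.
Total quadratic residues among the 4: 3.

3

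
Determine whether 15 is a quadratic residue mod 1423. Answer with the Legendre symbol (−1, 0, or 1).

1

Reciprocity: 15 ≡ 3 and 1423 ≡ 3 (mod 4), so (15/1423) = −(1423/15).
Reduce top mod 15: now compute (13/15).
Reciprocity: 13 ≡ 1 and 15 ≡ 3 (mod 4), so (13/15) = +(15/13).
Reduce top mod 13: now compute (2/13).
Pull out 2: since 13 ≡ 5 (mod 8), (2/13) = -1.
Reached (1/13) = 1. Collecting the sign flips along the way, the symbol is +1.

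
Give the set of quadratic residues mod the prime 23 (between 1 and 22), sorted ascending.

1, 2, 3, 4, 6, 8, 9, 12, 13, 16, 18

Square k = 1,…,11 (k and 23−k give the same square):
1²=1, 2²=4, 3²=9, 4²=16, 5²≡2, 6²≡13, 7²≡3, 8²≡18, 9²≡12, 10²≡8, 11²≡6 (mod 23).
So the quadratic residues mod 23 are {1, 2, 3, 4, 6, 8, 9, 12, 13, 16, 18}.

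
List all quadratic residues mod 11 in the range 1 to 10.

1 3 4 5 9

Square k = 1,…,5 (k and 11−k give the same square):
1²=1, 2²=4, 3²=9, 4²≡5, 5²≡3 (mod 11).
So the quadratic residues mod 11 are {1, 3, 4, 5, 9}.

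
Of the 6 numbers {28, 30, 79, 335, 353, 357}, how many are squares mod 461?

(28/461) = -1 → non-residue.
(30/461) = +1 → QR.
(79/461) = -1 → non-residue.
(335/461) = +1 → QR.
(353/461) = -1 → non-residue.
(357/461) = +1 → QR.
Total quadratic residues among the 6: 3.

3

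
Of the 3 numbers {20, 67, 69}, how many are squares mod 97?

0

(20/97) = -1 → non-residue.
(67/97) = -1 → non-residue.
(69/97) = -1 → non-residue.
Total quadratic residues among the 3: 0.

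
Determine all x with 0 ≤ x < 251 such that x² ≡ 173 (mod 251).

115, 136

Since 251 ≡ 3 (mod 4), a square root of 173 is 173^((251+1)/4) = 173^63 mod 251.
Repeated squaring: 173^2≡60, 173^4≡86, 173^8≡117, 173^16≡135, 173^32≡153 (mod 251).
173^63 = 173^(32+16+8+4+2+1) ≡ 115 (mod 251).
Check: 115² = 13225 ≡ 173 (mod 251). The two roots are 115 and 136.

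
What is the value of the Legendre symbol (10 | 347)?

1

Pull out 2: since 347 ≡ 3 (mod 8), (2/347) = -1.
Reciprocity: 5 ≡ 1 and 347 ≡ 3 (mod 4), so (5/347) = +(347/5).
Reduce top mod 5: now compute (2/5).
Pull out 2: since 5 ≡ 5 (mod 8), (2/5) = -1.
Reached (1/5) = 1. Collecting the sign flips along the way, the symbol is +1.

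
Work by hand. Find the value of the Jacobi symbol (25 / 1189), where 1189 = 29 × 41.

1

Reciprocity: 25 ≡ 1 and 1189 ≡ 1 (mod 4), so (25/1189) = +(1189/25).
Reduce top mod 25: now compute (14/25).
Pull out 2: since 25 ≡ 1 (mod 8), (2/25) = +1.
Reciprocity: 7 ≡ 3 and 25 ≡ 1 (mod 4), so (7/25) = +(25/7).
Reduce top mod 7: now compute (4/7).
Pull out 2^2: since 7 ≡ 7 (mod 8), (2/7) = +1, so (2/7)^2 = +1.
Reached (1/7) = 1. Collecting the sign flips along the way, the symbol is +1.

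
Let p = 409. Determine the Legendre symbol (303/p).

1

Reciprocity: 303 ≡ 3 and 409 ≡ 1 (mod 4), so (303/409) = +(409/303).
Reduce top mod 303: now compute (106/303).
Pull out 2: since 303 ≡ 7 (mod 8), (2/303) = +1.
Reciprocity: 53 ≡ 1 and 303 ≡ 3 (mod 4), so (53/303) = +(303/53).
Reduce top mod 53: now compute (38/53).
Pull out 2: since 53 ≡ 5 (mod 8), (2/53) = -1.
Reciprocity: 19 ≡ 3 and 53 ≡ 1 (mod 4), so (19/53) = +(53/19).
Reduce top mod 19: now compute (15/19).
Reciprocity: 15 ≡ 3 and 19 ≡ 3 (mod 4), so (15/19) = −(19/15).
Reduce top mod 15: now compute (4/15).
Pull out 2^2: since 15 ≡ 7 (mod 8), (2/15) = +1, so (2/15)^2 = +1.
Reached (1/15) = 1. Collecting the sign flips along the way, the symbol is +1.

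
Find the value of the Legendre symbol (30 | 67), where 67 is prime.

-1

Pull out 2: since 67 ≡ 3 (mod 8), (2/67) = -1.
Reciprocity: 15 ≡ 3 and 67 ≡ 3 (mod 4), so (15/67) = −(67/15).
Reduce top mod 15: now compute (7/15).
Reciprocity: 7 ≡ 3 and 15 ≡ 3 (mod 4), so (7/15) = −(15/7).
Reduce top mod 7: now compute (1/7).
Reached (1/7) = 1. Collecting the sign flips along the way, the symbol is -1.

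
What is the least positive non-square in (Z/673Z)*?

(2/673) = +1, so 2 is a residue.
(3/673) = +1, so 3 is a residue.
(4/673) = +1, so 4 is a residue.
(5/673) = −1, so 5 is the smallest positive non-residue mod 673.

5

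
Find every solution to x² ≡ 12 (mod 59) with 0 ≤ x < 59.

Since 59 ≡ 3 (mod 4), a square root of 12 is 12^((59+1)/4) = 12^15 mod 59.
Repeated squaring: 12^2≡26, 12^4≡27, 12^8≡21 (mod 59).
12^15 = 12^(8+4+2+1) ≡ 22 (mod 59).
Check: 22² = 484 ≡ 12 (mod 59). The two roots are 22 and 37.

22, 37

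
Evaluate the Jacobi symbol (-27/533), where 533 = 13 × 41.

-1

First reduce: -27 ≡ 506 (mod 533).
Pull out 2: since 533 ≡ 5 (mod 8), (2/533) = -1.
Reciprocity: 253 ≡ 1 and 533 ≡ 1 (mod 4), so (253/533) = +(533/253).
Reduce top mod 253: now compute (27/253).
Reciprocity: 27 ≡ 3 and 253 ≡ 1 (mod 4), so (27/253) = +(253/27).
Reduce top mod 27: now compute (10/27).
Pull out 2: since 27 ≡ 3 (mod 8), (2/27) = -1.
Reciprocity: 5 ≡ 1 and 27 ≡ 3 (mod 4), so (5/27) = +(27/5).
Reduce top mod 5: now compute (2/5).
Pull out 2: since 5 ≡ 5 (mod 8), (2/5) = -1.
Reached (1/5) = 1. Collecting the sign flips along the way, the symbol is -1.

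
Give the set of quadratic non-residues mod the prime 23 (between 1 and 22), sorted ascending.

Square k = 1,…,11 (k and 23−k give the same square):
1²=1, 2²=4, 3²=9, 4²=16, 5²≡2, 6²≡13, 7²≡3, 8²≡18, 9²≡12, 10²≡8, 11²≡6 (mod 23).
The residues are {1, 2, 3, 4, 6, 8, 9, 12, 13, 16, 18}; the non-residues are the remaining 11 nonzero classes.

5, 7, 10, 11, 14, 15, 17, 19, 20, 21, 22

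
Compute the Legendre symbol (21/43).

Euler's criterion: (21/43) ≡ 21^21 (mod 43).
21^2 ≡ 11 (mod 43)
21^4 ≡ 35 (mod 43)
21^8 ≡ 21 (mod 43)
21^16 ≡ 11 (mod 43)
21^21 = 21^(16+4+1) ≡ 1 (mod 43).
Result is 1, so (21/43) = 1.

1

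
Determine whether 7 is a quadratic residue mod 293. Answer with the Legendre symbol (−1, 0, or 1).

-1

Reciprocity: 7 ≡ 3 and 293 ≡ 1 (mod 4), so (7/293) = +(293/7).
Reduce top mod 7: now compute (6/7).
Pull out 2: since 7 ≡ 7 (mod 8), (2/7) = +1.
Reciprocity: 3 ≡ 3 and 7 ≡ 3 (mod 4), so (3/7) = −(7/3).
Reduce top mod 3: now compute (1/3).
Reached (1/3) = 1. Collecting the sign flips along the way, the symbol is -1.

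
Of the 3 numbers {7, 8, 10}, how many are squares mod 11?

0

(7/11) = -1 → non-residue.
(8/11) = -1 → non-residue.
(10/11) = -1 → non-residue.
Total quadratic residues among the 3: 0.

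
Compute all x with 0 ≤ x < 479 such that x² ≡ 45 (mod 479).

66, 413

Since 479 ≡ 3 (mod 4), a square root of 45 is 45^((479+1)/4) = 45^120 mod 479.
Repeated squaring: 45^2≡109, 45^4≡385, 45^8≡214, 45^16≡291, 45^32≡377, 45^64≡345 (mod 479).
45^120 = 45^(64+32+16+8) ≡ 66 (mod 479).
Check: 66² = 4356 ≡ 45 (mod 479). The two roots are 66 and 413.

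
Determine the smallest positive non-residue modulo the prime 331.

2

(2/331) = −1, so 2 is the smallest positive non-residue mod 331.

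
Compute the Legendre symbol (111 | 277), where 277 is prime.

-1

Reciprocity: 111 ≡ 3 and 277 ≡ 1 (mod 4), so (111/277) = +(277/111).
Reduce top mod 111: now compute (55/111).
Reciprocity: 55 ≡ 3 and 111 ≡ 3 (mod 4), so (55/111) = −(111/55).
Reduce top mod 55: now compute (1/55).
Reached (1/55) = 1. Collecting the sign flips along the way, the symbol is -1.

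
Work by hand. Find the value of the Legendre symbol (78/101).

Pull out 2: since 101 ≡ 5 (mod 8), (2/101) = -1.
Reciprocity: 39 ≡ 3 and 101 ≡ 1 (mod 4), so (39/101) = +(101/39).
Reduce top mod 39: now compute (23/39).
Reciprocity: 23 ≡ 3 and 39 ≡ 3 (mod 4), so (23/39) = −(39/23).
Reduce top mod 23: now compute (16/23).
Pull out 2^4: since 23 ≡ 7 (mod 8), (2/23) = +1, so (2/23)^4 = +1.
Reached (1/23) = 1. Collecting the sign flips along the way, the symbol is +1.

1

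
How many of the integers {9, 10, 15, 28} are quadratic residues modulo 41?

2

(9/41) = +1 → QR.
(10/41) = +1 → QR.
(15/41) = -1 → non-residue.
(28/41) = -1 → non-residue.
Total quadratic residues among the 4: 2.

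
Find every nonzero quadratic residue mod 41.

Square k = 1,…,20 (k and 41−k give the same square):
1²=1, 2²=4, 3²=9, 4²=16, 5²=25, 6²=36, 7²≡8, 8²≡23, 9²≡40, 10²≡18, 11²≡39, 12²≡21, 13²≡5, 14²≡32, 15²≡20, 16²≡10, 17²≡2, 18²≡37, 19²≡33, 20²≡31 (mod 41).
So the quadratic residues mod 41 are {1, 2, 4, 5, 8, 9, 10, 16, 18, 20, 21, 23, 25, 31, 32, 33, 36, 37, 39, 40}.

1, 2, 4, 5, 8, 9, 10, 16, 18, 20, 21, 23, 25, 31, 32, 33, 36, 37, 39, 40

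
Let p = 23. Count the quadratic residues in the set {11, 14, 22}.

0

(11/23) = -1 → non-residue.
(14/23) = -1 → non-residue.
(22/23) = -1 → non-residue.
Total quadratic residues among the 3: 0.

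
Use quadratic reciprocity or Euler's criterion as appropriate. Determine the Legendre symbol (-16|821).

First reduce: -16 ≡ 805 (mod 821).
Reciprocity: 805 ≡ 1 and 821 ≡ 1 (mod 4), so (805/821) = +(821/805).
Reduce top mod 805: now compute (16/805).
Pull out 2^4: since 805 ≡ 5 (mod 8), (2/805) = -1, so (2/805)^4 = +1.
Reached (1/805) = 1. Collecting the sign flips along the way, the symbol is +1.

1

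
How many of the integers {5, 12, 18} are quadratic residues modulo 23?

(5/23) = -1 → non-residue.
(12/23) = +1 → QR.
(18/23) = +1 → QR.
Total quadratic residues among the 3: 2.

2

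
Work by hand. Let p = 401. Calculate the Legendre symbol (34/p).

-1

Pull out 2: since 401 ≡ 1 (mod 8), (2/401) = +1.
Reciprocity: 17 ≡ 1 and 401 ≡ 1 (mod 4), so (17/401) = +(401/17).
Reduce top mod 17: now compute (10/17).
Pull out 2: since 17 ≡ 1 (mod 8), (2/17) = +1.
Reciprocity: 5 ≡ 1 and 17 ≡ 1 (mod 4), so (5/17) = +(17/5).
Reduce top mod 5: now compute (2/5).
Pull out 2: since 5 ≡ 5 (mod 8), (2/5) = -1.
Reached (1/5) = 1. Collecting the sign flips along the way, the symbol is -1.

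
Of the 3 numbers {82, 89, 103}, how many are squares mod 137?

1

(82/137) = -1 → non-residue.
(89/137) = -1 → non-residue.
(103/137) = +1 → QR.
Total quadratic residues among the 3: 1.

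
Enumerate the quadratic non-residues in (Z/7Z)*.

Square k = 1,…,3 (k and 7−k give the same square):
1²=1, 2²=4, 3²≡2 (mod 7).
The residues are {1, 2, 4}; the non-residues are the remaining 3 nonzero classes.

3,5,6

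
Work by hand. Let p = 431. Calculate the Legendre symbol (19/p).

1

Reciprocity: 19 ≡ 3 and 431 ≡ 3 (mod 4), so (19/431) = −(431/19).
Reduce top mod 19: now compute (13/19).
Reciprocity: 13 ≡ 1 and 19 ≡ 3 (mod 4), so (13/19) = +(19/13).
Reduce top mod 13: now compute (6/13).
Pull out 2: since 13 ≡ 5 (mod 8), (2/13) = -1.
Reciprocity: 3 ≡ 3 and 13 ≡ 1 (mod 4), so (3/13) = +(13/3).
Reduce top mod 3: now compute (1/3).
Reached (1/3) = 1. Collecting the sign flips along the way, the symbol is +1.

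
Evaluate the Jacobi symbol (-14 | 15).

1

First reduce: -14 ≡ 1 (mod 15).
Reached (1/15) = 1. Collecting the sign flips along the way, the symbol is +1.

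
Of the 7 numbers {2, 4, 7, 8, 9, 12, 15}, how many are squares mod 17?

5

(2/17) = +1 → QR.
(4/17) = +1 → QR.
(7/17) = -1 → non-residue.
(8/17) = +1 → QR.
(9/17) = +1 → QR.
(12/17) = -1 → non-residue.
(15/17) = +1 → QR.
Total quadratic residues among the 7: 5.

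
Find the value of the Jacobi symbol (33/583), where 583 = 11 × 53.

0

Reciprocity: 33 ≡ 1 and 583 ≡ 3 (mod 4), so (33/583) = +(583/33).
Reduce top mod 33: now compute (22/33).
Pull out 2: since 33 ≡ 1 (mod 8), (2/33) = +1.
Reciprocity: 11 ≡ 3 and 33 ≡ 1 (mod 4), so (11/33) = +(33/11).
Reduce top mod 11: now compute (0/11).
Top reduces to 0: gcd > 1, so the symbol is 0.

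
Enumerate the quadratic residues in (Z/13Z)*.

Square k = 1,…,6 (k and 13−k give the same square):
1²=1, 2²=4, 3²=9, 4²≡3, 5²≡12, 6²≡10 (mod 13).
So the quadratic residues mod 13 are {1, 3, 4, 9, 10, 12}.

1, 3, 4, 9, 10, 12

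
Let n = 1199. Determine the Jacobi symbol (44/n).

0

Pull out 2^2: since 1199 ≡ 7 (mod 8), (2/1199) = +1, so (2/1199)^2 = +1.
Reciprocity: 11 ≡ 3 and 1199 ≡ 3 (mod 4), so (11/1199) = −(1199/11).
Reduce top mod 11: now compute (0/11).
Top reduces to 0: gcd > 1, so the symbol is 0.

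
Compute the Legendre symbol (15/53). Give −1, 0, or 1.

1

Euler's criterion: (15/53) ≡ 15^26 (mod 53).
15^2 ≡ 13 (mod 53)
15^4 ≡ 10 (mod 53)
15^8 ≡ 47 (mod 53)
15^16 ≡ 36 (mod 53)
15^26 = 15^(16+8+2) ≡ 1 (mod 53).
Result is 1, so (15/53) = 1.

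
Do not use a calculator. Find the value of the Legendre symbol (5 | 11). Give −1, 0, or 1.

Euler's criterion: (5/11) ≡ 5^5 (mod 11).
5^2 ≡ 3 (mod 11)
5^4 ≡ 9 (mod 11)
5^5 = 5^(4+1) ≡ 1 (mod 11).
Result is 1, so (5/11) = 1.

1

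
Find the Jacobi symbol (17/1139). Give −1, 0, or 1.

0

Reciprocity: 17 ≡ 1 and 1139 ≡ 3 (mod 4), so (17/1139) = +(1139/17).
Reduce top mod 17: now compute (0/17).
Top reduces to 0: gcd > 1, so the symbol is 0.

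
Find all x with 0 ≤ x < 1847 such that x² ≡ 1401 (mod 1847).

843, 1004

Since 1847 ≡ 3 (mod 4), a square root of 1401 is 1401^((1847+1)/4) = 1401^462 mod 1847.
Repeated squaring: 1401^2≡1287, 1401^4≡1457, 1401^8≡646, 1401^16≡1741, 1401^32≡154, 1401^64≡1552, 1401^128≡216, 1401^256≡481 (mod 1847).
1401^462 = 1401^(256+128+64+8+4+2) ≡ 1004 (mod 1847).
Check: 1004² = 1008016 ≡ 1401 (mod 1847). The two roots are 843 and 1004.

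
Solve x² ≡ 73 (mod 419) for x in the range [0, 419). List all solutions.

Since 419 ≡ 3 (mod 4), a square root of 73 is 73^((419+1)/4) = 73^105 mod 419.
Repeated squaring: 73^2≡301, 73^4≡97, 73^8≡191, 73^16≡28, 73^32≡365, 73^64≡402 (mod 419).
73^105 = 73^(64+32+8+1) ≡ 62 (mod 419).
Check: 62² = 3844 ≡ 73 (mod 419). The two roots are 62 and 357.

62, 357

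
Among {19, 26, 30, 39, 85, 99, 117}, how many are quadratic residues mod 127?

5

(19/127) = +1 → QR.
(26/127) = +1 → QR.
(30/127) = +1 → QR.
(39/127) = -1 → non-residue.
(85/127) = -1 → non-residue.
(99/127) = +1 → QR.
(117/127) = +1 → QR.
Total quadratic residues among the 7: 5.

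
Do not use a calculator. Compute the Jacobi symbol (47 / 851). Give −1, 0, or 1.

1

Reciprocity: 47 ≡ 3 and 851 ≡ 3 (mod 4), so (47/851) = −(851/47).
Reduce top mod 47: now compute (5/47).
Reciprocity: 5 ≡ 1 and 47 ≡ 3 (mod 4), so (5/47) = +(47/5).
Reduce top mod 5: now compute (2/5).
Pull out 2: since 5 ≡ 5 (mod 8), (2/5) = -1.
Reached (1/5) = 1. Collecting the sign flips along the way, the symbol is +1.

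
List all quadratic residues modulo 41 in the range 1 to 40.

Square k = 1,…,20 (k and 41−k give the same square):
1²=1, 2²=4, 3²=9, 4²=16, 5²=25, 6²=36, 7²≡8, 8²≡23, 9²≡40, 10²≡18, 11²≡39, 12²≡21, 13²≡5, 14²≡32, 15²≡20, 16²≡10, 17²≡2, 18²≡37, 19²≡33, 20²≡31 (mod 41).
So the quadratic residues mod 41 are {1, 2, 4, 5, 8, 9, 10, 16, 18, 20, 21, 23, 25, 31, 32, 33, 36, 37, 39, 40}.

1, 2, 4, 5, 8, 9, 10, 16, 18, 20, 21, 23, 25, 31, 32, 33, 36, 37, 39, 40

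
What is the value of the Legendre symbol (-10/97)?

Euler's criterion: (-10/97) ≡ 87^48 (mod 97).
87^2 ≡ 3 (mod 97)
87^4 ≡ 9 (mod 97)
87^8 ≡ 81 (mod 97)
87^16 ≡ 62 (mod 97)
87^32 ≡ 61 (mod 97)
87^48 = 87^(32+16) ≡ 96 (mod 97).
Result is 96 ≡ −1, so (-10/97) = −1.

-1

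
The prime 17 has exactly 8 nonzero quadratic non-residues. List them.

3, 5, 6, 7, 10, 11, 12, 14

Square k = 1,…,8 (k and 17−k give the same square):
1²=1, 2²=4, 3²=9, 4²=16, 5²≡8, 6²≡2, 7²≡15, 8²≡13 (mod 17).
The residues are {1, 2, 4, 8, 9, 13, 15, 16}; the non-residues are the remaining 8 nonzero classes.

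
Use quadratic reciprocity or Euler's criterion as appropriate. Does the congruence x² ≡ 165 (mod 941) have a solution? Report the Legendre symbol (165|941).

1

Reciprocity: 165 ≡ 1 and 941 ≡ 1 (mod 4), so (165/941) = +(941/165).
Reduce top mod 165: now compute (116/165).
Pull out 2^2: since 165 ≡ 5 (mod 8), (2/165) = -1, so (2/165)^2 = +1.
Reciprocity: 29 ≡ 1 and 165 ≡ 1 (mod 4), so (29/165) = +(165/29).
Reduce top mod 29: now compute (20/29).
Pull out 2^2: since 29 ≡ 5 (mod 8), (2/29) = -1, so (2/29)^2 = +1.
Reciprocity: 5 ≡ 1 and 29 ≡ 1 (mod 4), so (5/29) = +(29/5).
Reduce top mod 5: now compute (4/5).
Pull out 2^2: since 5 ≡ 5 (mod 8), (2/5) = -1, so (2/5)^2 = +1.
Reached (1/5) = 1. Collecting the sign flips along the way, the symbol is +1.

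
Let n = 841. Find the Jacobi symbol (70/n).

1

Pull out 2: since 841 ≡ 1 (mod 8), (2/841) = +1.
Reciprocity: 35 ≡ 3 and 841 ≡ 1 (mod 4), so (35/841) = +(841/35).
Reduce top mod 35: now compute (1/35).
Reached (1/35) = 1. Collecting the sign flips along the way, the symbol is +1.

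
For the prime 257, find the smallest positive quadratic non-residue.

(2/257) = +1, so 2 is a residue.
(3/257) = −1, so 3 is the smallest positive non-residue mod 257.

3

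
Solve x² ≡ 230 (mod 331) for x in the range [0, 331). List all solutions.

Since 331 ≡ 3 (mod 4), a square root of 230 is 230^((331+1)/4) = 230^83 mod 331.
Repeated squaring: 230^2≡271, 230^4≡290, 230^8≡26, 230^16≡14, 230^32≡196, 230^64≡20 (mod 331).
230^83 = 230^(64+16+2+1) ≡ 94 (mod 331).
Check: 94² = 8836 ≡ 230 (mod 331). The two roots are 94 and 237.

94, 237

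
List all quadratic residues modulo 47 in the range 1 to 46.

Square k = 1,…,23 (k and 47−k give the same square):
1²=1, 2²=4, 3²=9, 4²=16, 5²=25, 6²=36, 7²≡2, 8²≡17, 9²≡34, 10²≡6, 11²≡27, 12²≡3, 13²≡28, 14²≡8, 15²≡37, 16²≡21, 17²≡7, 18²≡42, 19²≡32, 20²≡24, 21²≡18, 22²≡14, 23²≡12 (mod 47).
So the quadratic residues mod 47 are {1, 2, 3, 4, 6, 7, 8, 9, 12, 14, 16, 17, 18, 21, 24, 25, 27, 28, 32, 34, 36, 37, 42}.

1,2,3,4,6,7,8,9,12,14,16,17,18,21,24,25,27,28,32,34,36,37,42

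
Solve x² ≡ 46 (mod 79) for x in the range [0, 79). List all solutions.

Since 79 ≡ 3 (mod 4), a square root of 46 is 46^((79+1)/4) = 46^20 mod 79.
Repeated squaring: 46^2≡62, 46^4≡52, 46^8≡18, 46^16≡8 (mod 79).
46^20 = 46^(16+4) ≡ 21 (mod 79).
Check: 21² = 441 ≡ 46 (mod 79). The two roots are 21 and 58.

21, 58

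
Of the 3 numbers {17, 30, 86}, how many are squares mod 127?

(17/127) = +1 → QR.
(30/127) = +1 → QR.
(86/127) = -1 → non-residue.
Total quadratic residues among the 3: 2.

2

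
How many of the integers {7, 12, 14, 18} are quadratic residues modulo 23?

2

(7/23) = -1 → non-residue.
(12/23) = +1 → QR.
(14/23) = -1 → non-residue.
(18/23) = +1 → QR.
Total quadratic residues among the 4: 2.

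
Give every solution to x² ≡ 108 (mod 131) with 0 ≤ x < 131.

34, 97

Since 131 ≡ 3 (mod 4), a square root of 108 is 108^((131+1)/4) = 108^33 mod 131.
Repeated squaring: 108^2≡5, 108^4≡25, 108^8≡101, 108^16≡114, 108^32≡27 (mod 131).
108^33 = 108^(32+1) ≡ 34 (mod 131).
Check: 34² = 1156 ≡ 108 (mod 131). The two roots are 34 and 97.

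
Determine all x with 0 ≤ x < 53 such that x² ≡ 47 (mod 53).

53 ≡ 1 (mod 4), so we find a root by search.
Trying successive values, 10² = 100 ≡ 47 (mod 53). The other root is 53 − 10 = 43.

10, 43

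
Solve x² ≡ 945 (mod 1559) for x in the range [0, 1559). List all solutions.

Since 1559 ≡ 3 (mod 4), a square root of 945 is 945^((1559+1)/4) = 945^390 mod 1559.
Repeated squaring: 945^2≡1277, 945^4≡15, 945^8≡225, 945^16≡737, 945^32≡637, 945^64≡429, 945^128≡79, 945^256≡5 (mod 1559).
945^390 = 945^(256+128+4+2) ≡ 398 (mod 1559).
Check: 398² = 158404 ≡ 945 (mod 1559). The two roots are 398 and 1161.

398, 1161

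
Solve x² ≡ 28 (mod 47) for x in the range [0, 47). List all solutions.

Since 47 ≡ 3 (mod 4), a square root of 28 is 28^((47+1)/4) = 28^12 mod 47.
Repeated squaring: 28^2≡32, 28^4≡37, 28^8≡6 (mod 47).
28^12 = 28^(8+4) ≡ 34 (mod 47).
Check: 34² = 1156 ≡ 28 (mod 47). The two roots are 13 and 34.

13, 34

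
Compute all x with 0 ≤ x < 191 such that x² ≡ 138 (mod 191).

Since 191 ≡ 3 (mod 4), a square root of 138 is 138^((191+1)/4) = 138^48 mod 191.
Repeated squaring: 138^2≡135, 138^4≡80, 138^8≡97, 138^16≡50, 138^32≡17 (mod 191).
138^48 = 138^(32+16) ≡ 86 (mod 191).
Check: 86² = 7396 ≡ 138 (mod 191). The two roots are 86 and 105.

86, 105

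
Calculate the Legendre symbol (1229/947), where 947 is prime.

Euler's criterion: (1229/947) ≡ 282^473 (mod 947).
282^2 ≡ 923 (mod 947)
282^4 ≡ 576 (mod 947)
282^8 ≡ 326 (mod 947)
282^16 ≡ 212 (mod 947)
282^32 ≡ 435 (mod 947)
282^64 ≡ 772 (mod 947)
282^128 ≡ 321 (mod 947)
282^256 ≡ 765 (mod 947)
282^473 = 282^(256+128+64+16+8+1) ≡ 1 (mod 947).
Result is 1, so (1229/947) = 1.

1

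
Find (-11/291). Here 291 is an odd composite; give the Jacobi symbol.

1

First reduce: -11 ≡ 280 (mod 291).
Pull out 2^3: since 291 ≡ 3 (mod 8), (2/291) = -1, so (2/291)^3 = -1.
Reciprocity: 35 ≡ 3 and 291 ≡ 3 (mod 4), so (35/291) = −(291/35).
Reduce top mod 35: now compute (11/35).
Reciprocity: 11 ≡ 3 and 35 ≡ 3 (mod 4), so (11/35) = −(35/11).
Reduce top mod 11: now compute (2/11).
Pull out 2: since 11 ≡ 3 (mod 8), (2/11) = -1.
Reached (1/11) = 1. Collecting the sign flips along the way, the symbol is +1.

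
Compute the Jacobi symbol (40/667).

1

Pull out 2^3: since 667 ≡ 3 (mod 8), (2/667) = -1, so (2/667)^3 = -1.
Reciprocity: 5 ≡ 1 and 667 ≡ 3 (mod 4), so (5/667) = +(667/5).
Reduce top mod 5: now compute (2/5).
Pull out 2: since 5 ≡ 5 (mod 8), (2/5) = -1.
Reached (1/5) = 1. Collecting the sign flips along the way, the symbol is +1.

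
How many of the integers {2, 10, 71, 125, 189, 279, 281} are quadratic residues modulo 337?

(2/337) = +1 → QR.
(10/337) = -1 → non-residue.
(71/337) = -1 → non-residue.
(125/337) = -1 → non-residue.
(189/337) = +1 → QR.
(279/337) = -1 → non-residue.
(281/337) = +1 → QR.
Total quadratic residues among the 7: 3.

3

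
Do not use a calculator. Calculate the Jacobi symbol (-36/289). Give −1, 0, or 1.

First reduce: -36 ≡ 253 (mod 289).
Reciprocity: 253 ≡ 1 and 289 ≡ 1 (mod 4), so (253/289) = +(289/253).
Reduce top mod 253: now compute (36/253).
Pull out 2^2: since 253 ≡ 5 (mod 8), (2/253) = -1, so (2/253)^2 = +1.
Reciprocity: 9 ≡ 1 and 253 ≡ 1 (mod 4), so (9/253) = +(253/9).
Reduce top mod 9: now compute (1/9).
Reached (1/9) = 1. Collecting the sign flips along the way, the symbol is +1.

1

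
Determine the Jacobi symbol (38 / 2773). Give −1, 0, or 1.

Pull out 2: since 2773 ≡ 5 (mod 8), (2/2773) = -1.
Reciprocity: 19 ≡ 3 and 2773 ≡ 1 (mod 4), so (19/2773) = +(2773/19).
Reduce top mod 19: now compute (18/19).
Pull out 2: since 19 ≡ 3 (mod 8), (2/19) = -1.
Reciprocity: 9 ≡ 1 and 19 ≡ 3 (mod 4), so (9/19) = +(19/9).
Reduce top mod 9: now compute (1/9).
Reached (1/9) = 1. Collecting the sign flips along the way, the symbol is +1.

1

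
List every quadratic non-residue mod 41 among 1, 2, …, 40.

3 6 7 11 12 13 14 15 17 19 22 24 26 27 28 29 30 34 35 38

Square k = 1,…,20 (k and 41−k give the same square):
1²=1, 2²=4, 3²=9, 4²=16, 5²=25, 6²=36, 7²≡8, 8²≡23, 9²≡40, 10²≡18, 11²≡39, 12²≡21, 13²≡5, 14²≡32, 15²≡20, 16²≡10, 17²≡2, 18²≡37, 19²≡33, 20²≡31 (mod 41).
The residues are {1, 2, 4, 5, 8, 9, 10, 16, 18, 20, 21, 23, 25, 31, 32, 33, 36, 37, 39, 40}; the non-residues are the remaining 20 nonzero classes.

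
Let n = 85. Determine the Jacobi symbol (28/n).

Pull out 2^2: since 85 ≡ 5 (mod 8), (2/85) = -1, so (2/85)^2 = +1.
Reciprocity: 7 ≡ 3 and 85 ≡ 1 (mod 4), so (7/85) = +(85/7).
Reduce top mod 7: now compute (1/7).
Reached (1/7) = 1. Collecting the sign flips along the way, the symbol is +1.

1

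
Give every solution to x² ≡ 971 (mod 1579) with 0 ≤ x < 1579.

205, 1374

Since 1579 ≡ 3 (mod 4), a square root of 971 is 971^((1579+1)/4) = 971^395 mod 1579.
Repeated squaring: 971^2≡178, 971^4≡104, 971^8≡1342, 971^16≡904, 971^32≡873, 971^64≡1051, 971^128≡880, 971^256≡690 (mod 1579).
971^395 = 971^(256+128+8+2+1) ≡ 205 (mod 1579).
Check: 205² = 42025 ≡ 971 (mod 1579). The two roots are 205 and 1374.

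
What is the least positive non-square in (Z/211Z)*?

(2/211) = −1, so 2 is the smallest positive non-residue mod 211.

2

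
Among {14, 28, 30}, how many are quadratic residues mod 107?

2

(14/107) = +1 → QR.
(28/107) = -1 → non-residue.
(30/107) = +1 → QR.
Total quadratic residues among the 3: 2.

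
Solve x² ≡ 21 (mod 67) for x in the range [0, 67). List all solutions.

17, 50

Since 67 ≡ 3 (mod 4), a square root of 21 is 21^((67+1)/4) = 21^17 mod 67.
Repeated squaring: 21^2≡39, 21^4≡47, 21^8≡65, 21^16≡4 (mod 67).
21^17 = 21^(16+1) ≡ 17 (mod 67).
Check: 17² = 289 ≡ 21 (mod 67). The two roots are 17 and 50.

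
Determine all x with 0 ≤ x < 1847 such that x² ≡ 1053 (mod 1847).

458, 1389

Since 1847 ≡ 3 (mod 4), a square root of 1053 is 1053^((1847+1)/4) = 1053^462 mod 1847.
Repeated squaring: 1053^2≡609, 1053^4≡1481, 1053^8≡972, 1053^16≡967, 1053^32≡507, 1053^64≡316, 1053^128≡118, 1053^256≡995 (mod 1847).
1053^462 = 1053^(256+128+64+8+4+2) ≡ 458 (mod 1847).
Check: 458² = 209764 ≡ 1053 (mod 1847). The two roots are 458 and 1389.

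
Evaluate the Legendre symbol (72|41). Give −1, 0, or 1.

1

First reduce: 72 ≡ 31 (mod 41).
Reciprocity: 31 ≡ 3 and 41 ≡ 1 (mod 4), so (31/41) = +(41/31).
Reduce top mod 31: now compute (10/31).
Pull out 2: since 31 ≡ 7 (mod 8), (2/31) = +1.
Reciprocity: 5 ≡ 1 and 31 ≡ 3 (mod 4), so (5/31) = +(31/5).
Reduce top mod 5: now compute (1/5).
Reached (1/5) = 1. Collecting the sign flips along the way, the symbol is +1.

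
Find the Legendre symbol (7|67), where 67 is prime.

-1

Euler's criterion: (7/67) ≡ 7^33 (mod 67).
7^2 ≡ 49 (mod 67)
7^4 ≡ 56 (mod 67)
7^8 ≡ 54 (mod 67)
7^16 ≡ 35 (mod 67)
7^32 ≡ 19 (mod 67)
7^33 = 7^(32+1) ≡ 66 (mod 67).
Result is 66 ≡ −1, so (7/67) = −1.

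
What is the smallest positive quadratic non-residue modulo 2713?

(2/2713) = +1, so 2 is a residue.
(3/2713) = +1, so 3 is a residue.
(4/2713) = +1, so 4 is a residue.
(5/2713) = −1, so 5 is the smallest positive non-residue mod 2713.

5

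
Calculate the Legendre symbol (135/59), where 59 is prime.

Euler's criterion: (135/59) ≡ 17^29 (mod 59).
17^2 ≡ 53 (mod 59)
17^4 ≡ 36 (mod 59)
17^8 ≡ 57 (mod 59)
17^16 ≡ 4 (mod 59)
17^29 = 17^(16+8+4+1) ≡ 1 (mod 59).
Result is 1, so (135/59) = 1.

1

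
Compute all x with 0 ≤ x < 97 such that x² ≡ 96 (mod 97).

97 ≡ 1 (mod 4), so we find a root by search.
Trying successive values, 22² = 484 ≡ 96 (mod 97). The other root is 97 − 22 = 75.

22, 75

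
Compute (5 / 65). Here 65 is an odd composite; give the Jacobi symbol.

Reciprocity: 5 ≡ 1 and 65 ≡ 1 (mod 4), so (5/65) = +(65/5).
Reduce top mod 5: now compute (0/5).
Top reduces to 0: gcd > 1, so the symbol is 0.

0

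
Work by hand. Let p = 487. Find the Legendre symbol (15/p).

1

Reciprocity: 15 ≡ 3 and 487 ≡ 3 (mod 4), so (15/487) = −(487/15).
Reduce top mod 15: now compute (7/15).
Reciprocity: 7 ≡ 3 and 15 ≡ 3 (mod 4), so (7/15) = −(15/7).
Reduce top mod 7: now compute (1/7).
Reached (1/7) = 1. Collecting the sign flips along the way, the symbol is +1.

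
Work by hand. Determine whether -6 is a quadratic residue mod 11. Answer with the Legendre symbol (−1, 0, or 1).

Euler's criterion: (-6/11) ≡ 5^5 (mod 11).
5^2 ≡ 3 (mod 11)
5^4 ≡ 9 (mod 11)
5^5 = 5^(4+1) ≡ 1 (mod 11).
Result is 1, so (-6/11) = 1.

1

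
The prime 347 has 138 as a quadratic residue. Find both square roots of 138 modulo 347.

Since 347 ≡ 3 (mod 4), a square root of 138 is 138^((347+1)/4) = 138^87 mod 347.
Repeated squaring: 138^2≡306, 138^4≡293, 138^8≡140, 138^16≡168, 138^32≡117, 138^64≡156 (mod 347).
138^87 = 138^(64+16+4+2+1) ≡ 246 (mod 347).
Check: 246² = 60516 ≡ 138 (mod 347). The two roots are 101 and 246.

101, 246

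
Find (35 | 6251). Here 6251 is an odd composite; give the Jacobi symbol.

Reciprocity: 35 ≡ 3 and 6251 ≡ 3 (mod 4), so (35/6251) = −(6251/35).
Reduce top mod 35: now compute (21/35).
Reciprocity: 21 ≡ 1 and 35 ≡ 3 (mod 4), so (21/35) = +(35/21).
Reduce top mod 21: now compute (14/21).
Pull out 2: since 21 ≡ 5 (mod 8), (2/21) = -1.
Reciprocity: 7 ≡ 3 and 21 ≡ 1 (mod 4), so (7/21) = +(21/7).
Reduce top mod 7: now compute (0/7).
Top reduces to 0: gcd > 1, so the symbol is 0.

0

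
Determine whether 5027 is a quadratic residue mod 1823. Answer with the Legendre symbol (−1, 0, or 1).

-1

First reduce: 5027 ≡ 1381 (mod 1823).
Reciprocity: 1381 ≡ 1 and 1823 ≡ 3 (mod 4), so (1381/1823) = +(1823/1381).
Reduce top mod 1381: now compute (442/1381).
Pull out 2: since 1381 ≡ 5 (mod 8), (2/1381) = -1.
Reciprocity: 221 ≡ 1 and 1381 ≡ 1 (mod 4), so (221/1381) = +(1381/221).
Reduce top mod 221: now compute (55/221).
Reciprocity: 55 ≡ 3 and 221 ≡ 1 (mod 4), so (55/221) = +(221/55).
Reduce top mod 55: now compute (1/55).
Reached (1/55) = 1. Collecting the sign flips along the way, the symbol is -1.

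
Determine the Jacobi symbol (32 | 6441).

1

Pull out 2^5: since 6441 ≡ 1 (mod 8), (2/6441) = +1, so (2/6441)^5 = +1.
Reached (1/6441) = 1. Collecting the sign flips along the way, the symbol is +1.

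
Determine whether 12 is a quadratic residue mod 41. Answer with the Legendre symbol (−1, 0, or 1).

-1

Euler's criterion: (12/41) ≡ 12^20 (mod 41).
12^2 ≡ 21 (mod 41)
12^4 ≡ 31 (mod 41)
12^8 ≡ 18 (mod 41)
12^16 ≡ 37 (mod 41)
12^20 = 12^(16+4) ≡ 40 (mod 41).
Result is 40 ≡ −1, so (12/41) = −1.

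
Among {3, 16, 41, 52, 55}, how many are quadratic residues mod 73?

4

(3/73) = +1 → QR.
(16/73) = +1 → QR.
(41/73) = +1 → QR.
(52/73) = -1 → non-residue.
(55/73) = +1 → QR.
Total quadratic residues among the 5: 4.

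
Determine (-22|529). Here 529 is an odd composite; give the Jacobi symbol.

1

First reduce: -22 ≡ 507 (mod 529).
Reciprocity: 507 ≡ 3 and 529 ≡ 1 (mod 4), so (507/529) = +(529/507).
Reduce top mod 507: now compute (22/507).
Pull out 2: since 507 ≡ 3 (mod 8), (2/507) = -1.
Reciprocity: 11 ≡ 3 and 507 ≡ 3 (mod 4), so (11/507) = −(507/11).
Reduce top mod 11: now compute (1/11).
Reached (1/11) = 1. Collecting the sign flips along the way, the symbol is +1.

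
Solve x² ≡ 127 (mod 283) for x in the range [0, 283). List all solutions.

134, 149

Since 283 ≡ 3 (mod 4), a square root of 127 is 127^((283+1)/4) = 127^71 mod 283.
Repeated squaring: 127^2≡281, 127^4≡4, 127^8≡16, 127^16≡256, 127^32≡163, 127^64≡250 (mod 283).
127^71 = 127^(64+4+2+1) ≡ 134 (mod 283).
Check: 134² = 17956 ≡ 127 (mod 283). The two roots are 134 and 149.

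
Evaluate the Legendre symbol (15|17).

Euler's criterion: (15/17) ≡ 15^8 (mod 17).
15^2 ≡ 4 (mod 17)
15^4 ≡ 16 (mod 17)
15^8 ≡ 1 (mod 17)
15^8 = 15^(8) ≡ 1 (mod 17).
Result is 1, so (15/17) = 1.

1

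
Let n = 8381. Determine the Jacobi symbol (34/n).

0

Pull out 2: since 8381 ≡ 5 (mod 8), (2/8381) = -1.
Reciprocity: 17 ≡ 1 and 8381 ≡ 1 (mod 4), so (17/8381) = +(8381/17).
Reduce top mod 17: now compute (0/17).
Top reduces to 0: gcd > 1, so the symbol is 0.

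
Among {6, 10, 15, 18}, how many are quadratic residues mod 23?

2

(6/23) = +1 → QR.
(10/23) = -1 → non-residue.
(15/23) = -1 → non-residue.
(18/23) = +1 → QR.
Total quadratic residues among the 4: 2.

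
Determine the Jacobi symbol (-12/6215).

-1

First reduce: -12 ≡ 6203 (mod 6215).
Reciprocity: 6203 ≡ 3 and 6215 ≡ 3 (mod 4), so (6203/6215) = −(6215/6203).
Reduce top mod 6203: now compute (12/6203).
Pull out 2^2: since 6203 ≡ 3 (mod 8), (2/6203) = -1, so (2/6203)^2 = +1.
Reciprocity: 3 ≡ 3 and 6203 ≡ 3 (mod 4), so (3/6203) = −(6203/3).
Reduce top mod 3: now compute (2/3).
Pull out 2: since 3 ≡ 3 (mod 8), (2/3) = -1.
Reached (1/3) = 1. Collecting the sign flips along the way, the symbol is -1.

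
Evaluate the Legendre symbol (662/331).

First reduce: 662 ≡ 0 (mod 331).
Top reduces to 0: gcd > 1, so the symbol is 0.

0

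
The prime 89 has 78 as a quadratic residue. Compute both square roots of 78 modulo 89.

89 ≡ 1 (mod 4), so we find a root by search.
Trying successive values, 16² = 256 ≡ 78 (mod 89). The other root is 89 − 16 = 73.

16, 73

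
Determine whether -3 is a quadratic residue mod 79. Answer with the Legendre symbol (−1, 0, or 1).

Euler's criterion: (-3/79) ≡ 76^39 (mod 79).
76^2 ≡ 9 (mod 79)
76^4 ≡ 2 (mod 79)
76^8 ≡ 4 (mod 79)
76^16 ≡ 16 (mod 79)
76^32 ≡ 19 (mod 79)
76^39 = 76^(32+4+2+1) ≡ 1 (mod 79).
Result is 1, so (-3/79) = 1.

1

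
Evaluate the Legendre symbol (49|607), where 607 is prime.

1

Euler's criterion: (49/607) ≡ 49^303 (mod 607).
49^2 ≡ 580 (mod 607)
49^4 ≡ 122 (mod 607)
49^8 ≡ 316 (mod 607)
49^16 ≡ 308 (mod 607)
49^32 ≡ 172 (mod 607)
49^64 ≡ 448 (mod 607)
49^128 ≡ 394 (mod 607)
49^256 ≡ 451 (mod 607)
49^303 = 49^(256+32+8+4+2+1) ≡ 1 (mod 607).
Result is 1, so (49/607) = 1.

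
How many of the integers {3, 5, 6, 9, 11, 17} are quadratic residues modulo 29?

3

(3/29) = -1 → non-residue.
(5/29) = +1 → QR.
(6/29) = +1 → QR.
(9/29) = +1 → QR.
(11/29) = -1 → non-residue.
(17/29) = -1 → non-residue.
Total quadratic residues among the 6: 3.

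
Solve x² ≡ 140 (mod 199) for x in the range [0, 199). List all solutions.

90, 109

Since 199 ≡ 3 (mod 4), a square root of 140 is 140^((199+1)/4) = 140^50 mod 199.
Repeated squaring: 140^2≡98, 140^4≡52, 140^8≡117, 140^16≡157, 140^32≡172 (mod 199).
140^50 = 140^(32+16+2) ≡ 90 (mod 199).
Check: 90² = 8100 ≡ 140 (mod 199). The two roots are 90 and 109.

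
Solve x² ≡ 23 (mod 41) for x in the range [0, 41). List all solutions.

8, 33

41 ≡ 1 (mod 4), so we find a root by search.
Trying successive values, 8² = 64 ≡ 23 (mod 41). The other root is 41 − 8 = 33.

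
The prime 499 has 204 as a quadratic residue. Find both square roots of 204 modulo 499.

142, 357

Since 499 ≡ 3 (mod 4), a square root of 204 is 204^((499+1)/4) = 204^125 mod 499.
Repeated squaring: 204^2≡199, 204^4≡180, 204^8≡464, 204^16≡227, 204^32≡132, 204^64≡458 (mod 499).
204^125 = 204^(64+32+16+8+4+1) ≡ 142 (mod 499).
Check: 142² = 20164 ≡ 204 (mod 499). The two roots are 142 and 357.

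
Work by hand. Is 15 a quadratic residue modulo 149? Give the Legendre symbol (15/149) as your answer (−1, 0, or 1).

Euler's criterion: (15/149) ≡ 15^74 (mod 149).
15^2 ≡ 76 (mod 149)
15^4 ≡ 114 (mod 149)
15^8 ≡ 33 (mod 149)
15^16 ≡ 46 (mod 149)
15^32 ≡ 30 (mod 149)
15^64 ≡ 6 (mod 149)
15^74 = 15^(64+8+2) ≡ 148 (mod 149).
Result is 148 ≡ −1, so (15/149) = −1.

-1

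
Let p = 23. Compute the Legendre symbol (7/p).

-1

Reciprocity: 7 ≡ 3 and 23 ≡ 3 (mod 4), so (7/23) = −(23/7).
Reduce top mod 7: now compute (2/7).
Pull out 2: since 7 ≡ 7 (mod 8), (2/7) = +1.
Reached (1/7) = 1. Collecting the sign flips along the way, the symbol is -1.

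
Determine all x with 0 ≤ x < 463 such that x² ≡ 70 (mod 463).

Since 463 ≡ 3 (mod 4), a square root of 70 is 70^((463+1)/4) = 70^116 mod 463.
Repeated squaring: 70^2≡270, 70^4≡209, 70^8≡159, 70^16≡279, 70^32≡57, 70^64≡8 (mod 463).
70^116 = 70^(64+32+16+4) ≡ 189 (mod 463).
Check: 189² = 35721 ≡ 70 (mod 463). The two roots are 189 and 274.

189, 274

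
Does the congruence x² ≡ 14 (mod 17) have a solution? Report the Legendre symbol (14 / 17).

-1

Pull out 2: since 17 ≡ 1 (mod 8), (2/17) = +1.
Reciprocity: 7 ≡ 3 and 17 ≡ 1 (mod 4), so (7/17) = +(17/7).
Reduce top mod 7: now compute (3/7).
Reciprocity: 3 ≡ 3 and 7 ≡ 3 (mod 4), so (3/7) = −(7/3).
Reduce top mod 3: now compute (1/3).
Reached (1/3) = 1. Collecting the sign flips along the way, the symbol is -1.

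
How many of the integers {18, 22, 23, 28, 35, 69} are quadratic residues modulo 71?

(18/71) = +1 → QR.
(22/71) = -1 → non-residue.
(23/71) = -1 → non-residue.
(28/71) = -1 → non-residue.
(35/71) = -1 → non-residue.
(69/71) = -1 → non-residue.
Total quadratic residues among the 6: 1.

1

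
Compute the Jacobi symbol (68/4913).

0

Pull out 2^2: since 4913 ≡ 1 (mod 8), (2/4913) = +1, so (2/4913)^2 = +1.
Reciprocity: 17 ≡ 1 and 4913 ≡ 1 (mod 4), so (17/4913) = +(4913/17).
Reduce top mod 17: now compute (0/17).
Top reduces to 0: gcd > 1, so the symbol is 0.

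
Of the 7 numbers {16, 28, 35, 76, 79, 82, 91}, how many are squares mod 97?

(16/97) = +1 → QR.
(28/97) = -1 → non-residue.
(35/97) = +1 → QR.
(76/97) = -1 → non-residue.
(79/97) = +1 → QR.
(82/97) = -1 → non-residue.
(91/97) = +1 → QR.
Total quadratic residues among the 7: 4.

4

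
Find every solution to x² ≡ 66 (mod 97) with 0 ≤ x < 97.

39, 58

97 ≡ 1 (mod 4), so we find a root by search.
Trying successive values, 39² = 1521 ≡ 66 (mod 97). The other root is 97 − 39 = 58.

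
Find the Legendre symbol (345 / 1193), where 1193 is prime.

-1

Reciprocity: 345 ≡ 1 and 1193 ≡ 1 (mod 4), so (345/1193) = +(1193/345).
Reduce top mod 345: now compute (158/345).
Pull out 2: since 345 ≡ 1 (mod 8), (2/345) = +1.
Reciprocity: 79 ≡ 3 and 345 ≡ 1 (mod 4), so (79/345) = +(345/79).
Reduce top mod 79: now compute (29/79).
Reciprocity: 29 ≡ 1 and 79 ≡ 3 (mod 4), so (29/79) = +(79/29).
Reduce top mod 29: now compute (21/29).
Reciprocity: 21 ≡ 1 and 29 ≡ 1 (mod 4), so (21/29) = +(29/21).
Reduce top mod 21: now compute (8/21).
Pull out 2^3: since 21 ≡ 5 (mod 8), (2/21) = -1, so (2/21)^3 = -1.
Reached (1/21) = 1. Collecting the sign flips along the way, the symbol is -1.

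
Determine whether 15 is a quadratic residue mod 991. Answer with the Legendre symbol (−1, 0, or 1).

Euler's criterion: (15/991) ≡ 15^495 (mod 991).
15^2 ≡ 225 (mod 991)
15^4 ≡ 84 (mod 991)
15^8 ≡ 119 (mod 991)
15^16 ≡ 287 (mod 991)
15^32 ≡ 116 (mod 991)
15^64 ≡ 573 (mod 991)
15^128 ≡ 308 (mod 991)
15^256 ≡ 719 (mod 991)
15^495 = 15^(256+128+64+32+8+4+2+1) ≡ 990 (mod 991).
Result is 990 ≡ −1, so (15/991) = −1.

-1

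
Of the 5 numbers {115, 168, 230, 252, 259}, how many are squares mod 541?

2

(115/541) = +1 → QR.
(168/541) = -1 → non-residue.
(230/541) = -1 → non-residue.
(252/541) = +1 → QR.
(259/541) = -1 → non-residue.
Total quadratic residues among the 5: 2.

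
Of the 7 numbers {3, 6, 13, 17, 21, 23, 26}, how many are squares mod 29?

(3/29) = -1 → non-residue.
(6/29) = +1 → QR.
(13/29) = +1 → QR.
(17/29) = -1 → non-residue.
(21/29) = -1 → non-residue.
(23/29) = +1 → QR.
(26/29) = -1 → non-residue.
Total quadratic residues among the 7: 3.

3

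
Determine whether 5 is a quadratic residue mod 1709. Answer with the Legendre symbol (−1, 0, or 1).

1

Reciprocity: 5 ≡ 1 and 1709 ≡ 1 (mod 4), so (5/1709) = +(1709/5).
Reduce top mod 5: now compute (4/5).
Pull out 2^2: since 5 ≡ 5 (mod 8), (2/5) = -1, so (2/5)^2 = +1.
Reached (1/5) = 1. Collecting the sign flips along the way, the symbol is +1.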